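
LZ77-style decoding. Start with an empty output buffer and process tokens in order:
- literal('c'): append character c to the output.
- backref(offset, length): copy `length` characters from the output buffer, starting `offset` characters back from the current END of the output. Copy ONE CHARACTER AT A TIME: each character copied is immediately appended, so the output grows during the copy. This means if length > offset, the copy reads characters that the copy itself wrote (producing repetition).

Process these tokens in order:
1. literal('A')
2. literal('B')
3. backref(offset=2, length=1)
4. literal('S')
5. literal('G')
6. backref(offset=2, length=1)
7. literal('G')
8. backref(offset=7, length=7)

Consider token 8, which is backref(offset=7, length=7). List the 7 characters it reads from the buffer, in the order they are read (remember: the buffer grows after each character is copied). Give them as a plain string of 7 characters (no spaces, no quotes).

Token 1: literal('A'). Output: "A"
Token 2: literal('B'). Output: "AB"
Token 3: backref(off=2, len=1). Copied 'A' from pos 0. Output: "ABA"
Token 4: literal('S'). Output: "ABAS"
Token 5: literal('G'). Output: "ABASG"
Token 6: backref(off=2, len=1). Copied 'S' from pos 3. Output: "ABASGS"
Token 7: literal('G'). Output: "ABASGSG"
Token 8: backref(off=7, len=7). Buffer before: "ABASGSG" (len 7)
  byte 1: read out[0]='A', append. Buffer now: "ABASGSGA"
  byte 2: read out[1]='B', append. Buffer now: "ABASGSGAB"
  byte 3: read out[2]='A', append. Buffer now: "ABASGSGABA"
  byte 4: read out[3]='S', append. Buffer now: "ABASGSGABAS"
  byte 5: read out[4]='G', append. Buffer now: "ABASGSGABASG"
  byte 6: read out[5]='S', append. Buffer now: "ABASGSGABASGS"
  byte 7: read out[6]='G', append. Buffer now: "ABASGSGABASGSG"

Answer: ABASGSG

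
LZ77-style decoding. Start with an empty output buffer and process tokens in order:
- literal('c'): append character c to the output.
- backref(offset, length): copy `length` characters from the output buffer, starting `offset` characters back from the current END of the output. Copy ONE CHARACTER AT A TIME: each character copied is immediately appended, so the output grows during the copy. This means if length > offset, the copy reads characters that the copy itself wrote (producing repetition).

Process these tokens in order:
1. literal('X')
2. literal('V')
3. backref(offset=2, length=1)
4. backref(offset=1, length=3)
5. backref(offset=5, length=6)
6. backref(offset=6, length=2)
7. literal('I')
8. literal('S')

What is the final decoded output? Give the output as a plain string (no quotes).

Answer: XVXXXXVXXXXVVXIS

Derivation:
Token 1: literal('X'). Output: "X"
Token 2: literal('V'). Output: "XV"
Token 3: backref(off=2, len=1). Copied 'X' from pos 0. Output: "XVX"
Token 4: backref(off=1, len=3) (overlapping!). Copied 'XXX' from pos 2. Output: "XVXXXX"
Token 5: backref(off=5, len=6) (overlapping!). Copied 'VXXXXV' from pos 1. Output: "XVXXXXVXXXXV"
Token 6: backref(off=6, len=2). Copied 'VX' from pos 6. Output: "XVXXXXVXXXXVVX"
Token 7: literal('I'). Output: "XVXXXXVXXXXVVXI"
Token 8: literal('S'). Output: "XVXXXXVXXXXVVXIS"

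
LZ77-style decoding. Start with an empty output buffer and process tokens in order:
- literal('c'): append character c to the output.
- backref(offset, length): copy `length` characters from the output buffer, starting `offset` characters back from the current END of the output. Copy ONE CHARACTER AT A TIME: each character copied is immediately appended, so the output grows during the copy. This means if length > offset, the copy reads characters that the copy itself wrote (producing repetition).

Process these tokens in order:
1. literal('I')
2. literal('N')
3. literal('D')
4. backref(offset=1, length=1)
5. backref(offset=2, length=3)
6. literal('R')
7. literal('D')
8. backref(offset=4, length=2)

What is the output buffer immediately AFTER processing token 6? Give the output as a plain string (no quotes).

Answer: INDDDDDR

Derivation:
Token 1: literal('I'). Output: "I"
Token 2: literal('N'). Output: "IN"
Token 3: literal('D'). Output: "IND"
Token 4: backref(off=1, len=1). Copied 'D' from pos 2. Output: "INDD"
Token 5: backref(off=2, len=3) (overlapping!). Copied 'DDD' from pos 2. Output: "INDDDDD"
Token 6: literal('R'). Output: "INDDDDDR"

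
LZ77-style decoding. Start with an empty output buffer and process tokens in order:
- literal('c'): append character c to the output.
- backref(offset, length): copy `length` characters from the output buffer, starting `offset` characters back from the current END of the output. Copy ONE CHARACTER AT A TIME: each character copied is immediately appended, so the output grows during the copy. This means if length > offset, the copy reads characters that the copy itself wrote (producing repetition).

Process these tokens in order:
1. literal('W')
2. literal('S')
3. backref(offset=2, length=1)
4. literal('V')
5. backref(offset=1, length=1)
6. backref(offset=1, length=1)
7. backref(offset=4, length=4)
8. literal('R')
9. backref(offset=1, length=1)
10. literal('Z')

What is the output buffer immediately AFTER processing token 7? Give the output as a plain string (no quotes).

Answer: WSWVVVWVVV

Derivation:
Token 1: literal('W'). Output: "W"
Token 2: literal('S'). Output: "WS"
Token 3: backref(off=2, len=1). Copied 'W' from pos 0. Output: "WSW"
Token 4: literal('V'). Output: "WSWV"
Token 5: backref(off=1, len=1). Copied 'V' from pos 3. Output: "WSWVV"
Token 6: backref(off=1, len=1). Copied 'V' from pos 4. Output: "WSWVVV"
Token 7: backref(off=4, len=4). Copied 'WVVV' from pos 2. Output: "WSWVVVWVVV"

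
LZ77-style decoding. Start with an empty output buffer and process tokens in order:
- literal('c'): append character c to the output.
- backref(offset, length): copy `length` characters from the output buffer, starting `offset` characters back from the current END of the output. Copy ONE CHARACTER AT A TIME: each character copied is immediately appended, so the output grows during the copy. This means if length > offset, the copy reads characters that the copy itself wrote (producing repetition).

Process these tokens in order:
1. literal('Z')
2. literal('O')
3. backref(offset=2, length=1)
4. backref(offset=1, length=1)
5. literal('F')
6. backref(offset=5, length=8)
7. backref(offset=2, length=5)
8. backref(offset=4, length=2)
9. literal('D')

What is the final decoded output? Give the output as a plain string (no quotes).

Answer: ZOZZFZOZZFZOZOZOZOZOD

Derivation:
Token 1: literal('Z'). Output: "Z"
Token 2: literal('O'). Output: "ZO"
Token 3: backref(off=2, len=1). Copied 'Z' from pos 0. Output: "ZOZ"
Token 4: backref(off=1, len=1). Copied 'Z' from pos 2. Output: "ZOZZ"
Token 5: literal('F'). Output: "ZOZZF"
Token 6: backref(off=5, len=8) (overlapping!). Copied 'ZOZZFZOZ' from pos 0. Output: "ZOZZFZOZZFZOZ"
Token 7: backref(off=2, len=5) (overlapping!). Copied 'OZOZO' from pos 11. Output: "ZOZZFZOZZFZOZOZOZO"
Token 8: backref(off=4, len=2). Copied 'ZO' from pos 14. Output: "ZOZZFZOZZFZOZOZOZOZO"
Token 9: literal('D'). Output: "ZOZZFZOZZFZOZOZOZOZOD"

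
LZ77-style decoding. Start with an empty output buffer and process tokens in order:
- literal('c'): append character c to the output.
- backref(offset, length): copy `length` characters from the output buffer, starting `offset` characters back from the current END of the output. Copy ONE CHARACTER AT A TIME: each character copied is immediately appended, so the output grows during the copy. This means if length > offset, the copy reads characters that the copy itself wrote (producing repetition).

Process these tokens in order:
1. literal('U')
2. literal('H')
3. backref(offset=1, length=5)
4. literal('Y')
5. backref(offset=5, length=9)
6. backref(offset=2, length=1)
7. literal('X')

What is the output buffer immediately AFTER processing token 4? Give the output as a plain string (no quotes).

Token 1: literal('U'). Output: "U"
Token 2: literal('H'). Output: "UH"
Token 3: backref(off=1, len=5) (overlapping!). Copied 'HHHHH' from pos 1. Output: "UHHHHHH"
Token 4: literal('Y'). Output: "UHHHHHHY"

Answer: UHHHHHHY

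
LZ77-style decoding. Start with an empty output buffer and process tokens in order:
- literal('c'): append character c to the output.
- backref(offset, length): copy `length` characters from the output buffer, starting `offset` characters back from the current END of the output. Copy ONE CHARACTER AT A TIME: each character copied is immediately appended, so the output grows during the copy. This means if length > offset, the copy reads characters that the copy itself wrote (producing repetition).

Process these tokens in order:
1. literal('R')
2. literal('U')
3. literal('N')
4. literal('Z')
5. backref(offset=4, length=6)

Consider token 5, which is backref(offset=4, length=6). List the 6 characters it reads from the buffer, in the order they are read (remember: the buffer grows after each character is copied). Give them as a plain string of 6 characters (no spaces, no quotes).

Answer: RUNZRU

Derivation:
Token 1: literal('R'). Output: "R"
Token 2: literal('U'). Output: "RU"
Token 3: literal('N'). Output: "RUN"
Token 4: literal('Z'). Output: "RUNZ"
Token 5: backref(off=4, len=6). Buffer before: "RUNZ" (len 4)
  byte 1: read out[0]='R', append. Buffer now: "RUNZR"
  byte 2: read out[1]='U', append. Buffer now: "RUNZRU"
  byte 3: read out[2]='N', append. Buffer now: "RUNZRUN"
  byte 4: read out[3]='Z', append. Buffer now: "RUNZRUNZ"
  byte 5: read out[4]='R', append. Buffer now: "RUNZRUNZR"
  byte 6: read out[5]='U', append. Buffer now: "RUNZRUNZRU"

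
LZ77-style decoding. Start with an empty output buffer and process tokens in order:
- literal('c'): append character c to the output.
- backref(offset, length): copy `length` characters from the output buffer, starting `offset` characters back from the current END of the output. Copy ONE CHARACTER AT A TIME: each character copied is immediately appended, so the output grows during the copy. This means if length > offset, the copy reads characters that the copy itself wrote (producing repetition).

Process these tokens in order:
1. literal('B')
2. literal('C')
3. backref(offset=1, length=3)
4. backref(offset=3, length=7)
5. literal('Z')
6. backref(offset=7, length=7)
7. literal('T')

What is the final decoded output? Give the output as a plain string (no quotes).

Answer: BCCCCCCCCCCCZCCCCCCZT

Derivation:
Token 1: literal('B'). Output: "B"
Token 2: literal('C'). Output: "BC"
Token 3: backref(off=1, len=3) (overlapping!). Copied 'CCC' from pos 1. Output: "BCCCC"
Token 4: backref(off=3, len=7) (overlapping!). Copied 'CCCCCCC' from pos 2. Output: "BCCCCCCCCCCC"
Token 5: literal('Z'). Output: "BCCCCCCCCCCCZ"
Token 6: backref(off=7, len=7). Copied 'CCCCCCZ' from pos 6. Output: "BCCCCCCCCCCCZCCCCCCZ"
Token 7: literal('T'). Output: "BCCCCCCCCCCCZCCCCCCZT"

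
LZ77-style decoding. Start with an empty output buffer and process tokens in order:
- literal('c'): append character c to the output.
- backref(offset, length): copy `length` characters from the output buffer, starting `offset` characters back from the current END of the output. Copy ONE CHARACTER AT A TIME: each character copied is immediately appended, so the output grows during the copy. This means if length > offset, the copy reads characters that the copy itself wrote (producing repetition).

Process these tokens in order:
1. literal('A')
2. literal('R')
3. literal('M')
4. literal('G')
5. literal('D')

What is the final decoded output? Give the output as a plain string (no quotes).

Answer: ARMGD

Derivation:
Token 1: literal('A'). Output: "A"
Token 2: literal('R'). Output: "AR"
Token 3: literal('M'). Output: "ARM"
Token 4: literal('G'). Output: "ARMG"
Token 5: literal('D'). Output: "ARMGD"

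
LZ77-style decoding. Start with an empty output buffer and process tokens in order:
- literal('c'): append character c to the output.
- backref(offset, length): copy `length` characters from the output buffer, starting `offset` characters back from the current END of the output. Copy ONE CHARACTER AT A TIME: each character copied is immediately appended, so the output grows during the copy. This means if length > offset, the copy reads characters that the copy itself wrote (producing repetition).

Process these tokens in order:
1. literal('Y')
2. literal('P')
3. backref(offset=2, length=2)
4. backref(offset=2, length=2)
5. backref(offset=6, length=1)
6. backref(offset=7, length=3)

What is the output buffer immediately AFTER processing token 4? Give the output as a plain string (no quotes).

Answer: YPYPYP

Derivation:
Token 1: literal('Y'). Output: "Y"
Token 2: literal('P'). Output: "YP"
Token 3: backref(off=2, len=2). Copied 'YP' from pos 0. Output: "YPYP"
Token 4: backref(off=2, len=2). Copied 'YP' from pos 2. Output: "YPYPYP"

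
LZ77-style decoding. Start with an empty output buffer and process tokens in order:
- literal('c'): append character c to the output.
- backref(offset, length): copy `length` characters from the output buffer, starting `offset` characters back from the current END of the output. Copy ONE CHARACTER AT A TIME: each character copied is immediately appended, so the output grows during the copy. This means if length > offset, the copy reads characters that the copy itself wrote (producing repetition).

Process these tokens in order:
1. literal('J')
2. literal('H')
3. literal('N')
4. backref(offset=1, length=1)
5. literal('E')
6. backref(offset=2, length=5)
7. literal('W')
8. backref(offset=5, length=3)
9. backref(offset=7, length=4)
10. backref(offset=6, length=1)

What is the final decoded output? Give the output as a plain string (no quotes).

Token 1: literal('J'). Output: "J"
Token 2: literal('H'). Output: "JH"
Token 3: literal('N'). Output: "JHN"
Token 4: backref(off=1, len=1). Copied 'N' from pos 2. Output: "JHNN"
Token 5: literal('E'). Output: "JHNNE"
Token 6: backref(off=2, len=5) (overlapping!). Copied 'NENEN' from pos 3. Output: "JHNNENENEN"
Token 7: literal('W'). Output: "JHNNENENENW"
Token 8: backref(off=5, len=3). Copied 'ENE' from pos 6. Output: "JHNNENENENWENE"
Token 9: backref(off=7, len=4). Copied 'NENW' from pos 7. Output: "JHNNENENENWENENENW"
Token 10: backref(off=6, len=1). Copied 'N' from pos 12. Output: "JHNNENENENWENENENWN"

Answer: JHNNENENENWENENENWN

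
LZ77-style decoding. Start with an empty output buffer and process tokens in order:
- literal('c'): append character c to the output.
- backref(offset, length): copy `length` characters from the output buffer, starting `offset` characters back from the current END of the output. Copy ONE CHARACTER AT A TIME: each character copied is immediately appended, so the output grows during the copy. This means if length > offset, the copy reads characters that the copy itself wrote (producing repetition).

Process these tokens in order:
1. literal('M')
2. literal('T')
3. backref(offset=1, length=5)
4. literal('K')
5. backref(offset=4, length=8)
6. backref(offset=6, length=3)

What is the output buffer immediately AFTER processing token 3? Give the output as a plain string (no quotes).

Token 1: literal('M'). Output: "M"
Token 2: literal('T'). Output: "MT"
Token 3: backref(off=1, len=5) (overlapping!). Copied 'TTTTT' from pos 1. Output: "MTTTTTT"

Answer: MTTTTTT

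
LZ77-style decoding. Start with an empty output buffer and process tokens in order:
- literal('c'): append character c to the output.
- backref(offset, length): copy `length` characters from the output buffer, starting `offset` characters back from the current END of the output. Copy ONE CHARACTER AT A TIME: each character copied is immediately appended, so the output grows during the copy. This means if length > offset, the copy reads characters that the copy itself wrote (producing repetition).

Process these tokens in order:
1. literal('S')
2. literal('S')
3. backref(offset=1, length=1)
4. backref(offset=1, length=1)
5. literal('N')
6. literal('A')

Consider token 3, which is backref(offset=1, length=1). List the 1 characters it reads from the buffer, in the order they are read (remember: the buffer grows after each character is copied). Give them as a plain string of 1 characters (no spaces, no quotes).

Token 1: literal('S'). Output: "S"
Token 2: literal('S'). Output: "SS"
Token 3: backref(off=1, len=1). Buffer before: "SS" (len 2)
  byte 1: read out[1]='S', append. Buffer now: "SSS"

Answer: S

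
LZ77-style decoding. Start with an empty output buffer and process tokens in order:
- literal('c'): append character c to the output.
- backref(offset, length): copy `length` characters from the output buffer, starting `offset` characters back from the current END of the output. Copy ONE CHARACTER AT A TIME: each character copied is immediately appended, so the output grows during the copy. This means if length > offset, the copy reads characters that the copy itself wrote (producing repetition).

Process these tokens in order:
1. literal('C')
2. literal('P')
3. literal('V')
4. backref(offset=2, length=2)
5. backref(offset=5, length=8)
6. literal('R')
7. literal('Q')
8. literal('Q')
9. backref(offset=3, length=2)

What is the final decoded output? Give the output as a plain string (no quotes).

Token 1: literal('C'). Output: "C"
Token 2: literal('P'). Output: "CP"
Token 3: literal('V'). Output: "CPV"
Token 4: backref(off=2, len=2). Copied 'PV' from pos 1. Output: "CPVPV"
Token 5: backref(off=5, len=8) (overlapping!). Copied 'CPVPVCPV' from pos 0. Output: "CPVPVCPVPVCPV"
Token 6: literal('R'). Output: "CPVPVCPVPVCPVR"
Token 7: literal('Q'). Output: "CPVPVCPVPVCPVRQ"
Token 8: literal('Q'). Output: "CPVPVCPVPVCPVRQQ"
Token 9: backref(off=3, len=2). Copied 'RQ' from pos 13. Output: "CPVPVCPVPVCPVRQQRQ"

Answer: CPVPVCPVPVCPVRQQRQ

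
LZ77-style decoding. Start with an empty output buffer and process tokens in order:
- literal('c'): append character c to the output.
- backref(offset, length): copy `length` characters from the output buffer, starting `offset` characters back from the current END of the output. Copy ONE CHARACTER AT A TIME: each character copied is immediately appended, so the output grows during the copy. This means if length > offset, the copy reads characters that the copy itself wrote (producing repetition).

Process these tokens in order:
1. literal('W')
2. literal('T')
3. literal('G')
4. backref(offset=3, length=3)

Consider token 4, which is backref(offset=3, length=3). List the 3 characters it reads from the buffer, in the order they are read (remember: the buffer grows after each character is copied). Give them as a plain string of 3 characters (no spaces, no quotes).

Token 1: literal('W'). Output: "W"
Token 2: literal('T'). Output: "WT"
Token 3: literal('G'). Output: "WTG"
Token 4: backref(off=3, len=3). Buffer before: "WTG" (len 3)
  byte 1: read out[0]='W', append. Buffer now: "WTGW"
  byte 2: read out[1]='T', append. Buffer now: "WTGWT"
  byte 3: read out[2]='G', append. Buffer now: "WTGWTG"

Answer: WTG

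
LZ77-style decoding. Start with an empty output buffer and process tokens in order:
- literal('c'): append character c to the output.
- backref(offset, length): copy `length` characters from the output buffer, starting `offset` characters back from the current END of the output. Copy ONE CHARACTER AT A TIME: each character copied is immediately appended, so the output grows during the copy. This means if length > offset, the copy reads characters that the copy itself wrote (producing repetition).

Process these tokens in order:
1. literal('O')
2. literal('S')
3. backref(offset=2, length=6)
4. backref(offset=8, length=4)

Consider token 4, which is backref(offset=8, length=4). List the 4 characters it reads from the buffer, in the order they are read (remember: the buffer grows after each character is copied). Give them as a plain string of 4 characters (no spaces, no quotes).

Answer: OSOS

Derivation:
Token 1: literal('O'). Output: "O"
Token 2: literal('S'). Output: "OS"
Token 3: backref(off=2, len=6) (overlapping!). Copied 'OSOSOS' from pos 0. Output: "OSOSOSOS"
Token 4: backref(off=8, len=4). Buffer before: "OSOSOSOS" (len 8)
  byte 1: read out[0]='O', append. Buffer now: "OSOSOSOSO"
  byte 2: read out[1]='S', append. Buffer now: "OSOSOSOSOS"
  byte 3: read out[2]='O', append. Buffer now: "OSOSOSOSOSO"
  byte 4: read out[3]='S', append. Buffer now: "OSOSOSOSOSOS"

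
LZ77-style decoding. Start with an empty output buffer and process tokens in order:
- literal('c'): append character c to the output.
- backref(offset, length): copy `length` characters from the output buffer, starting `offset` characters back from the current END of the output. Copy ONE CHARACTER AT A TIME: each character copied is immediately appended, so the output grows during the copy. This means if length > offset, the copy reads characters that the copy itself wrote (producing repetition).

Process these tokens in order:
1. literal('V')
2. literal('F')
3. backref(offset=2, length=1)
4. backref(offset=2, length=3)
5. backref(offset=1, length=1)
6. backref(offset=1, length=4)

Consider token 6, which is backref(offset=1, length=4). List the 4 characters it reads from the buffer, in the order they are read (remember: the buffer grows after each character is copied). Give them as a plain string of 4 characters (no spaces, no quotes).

Answer: FFFF

Derivation:
Token 1: literal('V'). Output: "V"
Token 2: literal('F'). Output: "VF"
Token 3: backref(off=2, len=1). Copied 'V' from pos 0. Output: "VFV"
Token 4: backref(off=2, len=3) (overlapping!). Copied 'FVF' from pos 1. Output: "VFVFVF"
Token 5: backref(off=1, len=1). Copied 'F' from pos 5. Output: "VFVFVFF"
Token 6: backref(off=1, len=4). Buffer before: "VFVFVFF" (len 7)
  byte 1: read out[6]='F', append. Buffer now: "VFVFVFFF"
  byte 2: read out[7]='F', append. Buffer now: "VFVFVFFFF"
  byte 3: read out[8]='F', append. Buffer now: "VFVFVFFFFF"
  byte 4: read out[9]='F', append. Buffer now: "VFVFVFFFFFF"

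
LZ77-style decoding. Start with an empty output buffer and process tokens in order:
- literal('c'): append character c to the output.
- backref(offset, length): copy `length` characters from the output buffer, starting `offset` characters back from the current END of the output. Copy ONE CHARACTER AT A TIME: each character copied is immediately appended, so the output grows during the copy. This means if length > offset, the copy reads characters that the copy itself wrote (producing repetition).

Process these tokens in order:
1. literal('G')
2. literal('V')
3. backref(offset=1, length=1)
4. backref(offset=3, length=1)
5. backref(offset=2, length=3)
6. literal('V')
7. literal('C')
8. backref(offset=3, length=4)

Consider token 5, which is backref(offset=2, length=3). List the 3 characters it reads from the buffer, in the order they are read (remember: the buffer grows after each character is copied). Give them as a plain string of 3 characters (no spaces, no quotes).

Answer: VGV

Derivation:
Token 1: literal('G'). Output: "G"
Token 2: literal('V'). Output: "GV"
Token 3: backref(off=1, len=1). Copied 'V' from pos 1. Output: "GVV"
Token 4: backref(off=3, len=1). Copied 'G' from pos 0. Output: "GVVG"
Token 5: backref(off=2, len=3). Buffer before: "GVVG" (len 4)
  byte 1: read out[2]='V', append. Buffer now: "GVVGV"
  byte 2: read out[3]='G', append. Buffer now: "GVVGVG"
  byte 3: read out[4]='V', append. Buffer now: "GVVGVGV"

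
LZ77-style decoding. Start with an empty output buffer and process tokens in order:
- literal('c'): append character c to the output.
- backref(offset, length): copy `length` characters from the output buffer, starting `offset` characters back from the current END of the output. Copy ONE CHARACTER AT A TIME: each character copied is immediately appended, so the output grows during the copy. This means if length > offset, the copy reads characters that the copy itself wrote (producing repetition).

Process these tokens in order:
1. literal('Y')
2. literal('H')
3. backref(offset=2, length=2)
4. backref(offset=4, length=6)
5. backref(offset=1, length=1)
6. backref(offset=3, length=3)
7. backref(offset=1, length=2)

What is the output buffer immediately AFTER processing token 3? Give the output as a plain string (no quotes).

Token 1: literal('Y'). Output: "Y"
Token 2: literal('H'). Output: "YH"
Token 3: backref(off=2, len=2). Copied 'YH' from pos 0. Output: "YHYH"

Answer: YHYH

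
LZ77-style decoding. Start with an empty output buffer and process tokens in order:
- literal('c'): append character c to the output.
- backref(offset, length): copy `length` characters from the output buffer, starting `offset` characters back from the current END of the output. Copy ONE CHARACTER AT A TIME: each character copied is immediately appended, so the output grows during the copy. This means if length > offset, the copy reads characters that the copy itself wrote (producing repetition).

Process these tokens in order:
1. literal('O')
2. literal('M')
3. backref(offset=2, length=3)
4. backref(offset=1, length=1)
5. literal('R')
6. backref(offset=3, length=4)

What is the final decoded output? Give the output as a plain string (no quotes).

Token 1: literal('O'). Output: "O"
Token 2: literal('M'). Output: "OM"
Token 3: backref(off=2, len=3) (overlapping!). Copied 'OMO' from pos 0. Output: "OMOMO"
Token 4: backref(off=1, len=1). Copied 'O' from pos 4. Output: "OMOMOO"
Token 5: literal('R'). Output: "OMOMOOR"
Token 6: backref(off=3, len=4) (overlapping!). Copied 'OORO' from pos 4. Output: "OMOMOOROORO"

Answer: OMOMOOROORO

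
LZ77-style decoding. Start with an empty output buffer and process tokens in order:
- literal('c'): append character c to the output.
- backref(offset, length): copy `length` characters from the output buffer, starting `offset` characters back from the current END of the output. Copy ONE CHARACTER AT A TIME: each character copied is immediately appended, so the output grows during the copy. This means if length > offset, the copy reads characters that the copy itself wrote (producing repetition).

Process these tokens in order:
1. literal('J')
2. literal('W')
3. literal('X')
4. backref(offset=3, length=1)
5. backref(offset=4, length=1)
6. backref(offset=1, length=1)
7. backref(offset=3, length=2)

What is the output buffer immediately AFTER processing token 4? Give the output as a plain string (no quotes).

Answer: JWXJ

Derivation:
Token 1: literal('J'). Output: "J"
Token 2: literal('W'). Output: "JW"
Token 3: literal('X'). Output: "JWX"
Token 4: backref(off=3, len=1). Copied 'J' from pos 0. Output: "JWXJ"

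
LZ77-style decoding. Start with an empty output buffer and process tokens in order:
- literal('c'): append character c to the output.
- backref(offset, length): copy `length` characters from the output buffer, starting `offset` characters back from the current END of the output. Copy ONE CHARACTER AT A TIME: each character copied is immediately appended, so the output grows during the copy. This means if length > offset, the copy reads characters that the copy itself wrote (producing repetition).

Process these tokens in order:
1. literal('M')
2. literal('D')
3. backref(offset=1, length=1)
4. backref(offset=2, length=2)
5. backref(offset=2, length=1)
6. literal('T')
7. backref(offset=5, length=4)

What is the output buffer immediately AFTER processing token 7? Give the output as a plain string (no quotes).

Answer: MDDDDDTDDDD

Derivation:
Token 1: literal('M'). Output: "M"
Token 2: literal('D'). Output: "MD"
Token 3: backref(off=1, len=1). Copied 'D' from pos 1. Output: "MDD"
Token 4: backref(off=2, len=2). Copied 'DD' from pos 1. Output: "MDDDD"
Token 5: backref(off=2, len=1). Copied 'D' from pos 3. Output: "MDDDDD"
Token 6: literal('T'). Output: "MDDDDDT"
Token 7: backref(off=5, len=4). Copied 'DDDD' from pos 2. Output: "MDDDDDTDDDD"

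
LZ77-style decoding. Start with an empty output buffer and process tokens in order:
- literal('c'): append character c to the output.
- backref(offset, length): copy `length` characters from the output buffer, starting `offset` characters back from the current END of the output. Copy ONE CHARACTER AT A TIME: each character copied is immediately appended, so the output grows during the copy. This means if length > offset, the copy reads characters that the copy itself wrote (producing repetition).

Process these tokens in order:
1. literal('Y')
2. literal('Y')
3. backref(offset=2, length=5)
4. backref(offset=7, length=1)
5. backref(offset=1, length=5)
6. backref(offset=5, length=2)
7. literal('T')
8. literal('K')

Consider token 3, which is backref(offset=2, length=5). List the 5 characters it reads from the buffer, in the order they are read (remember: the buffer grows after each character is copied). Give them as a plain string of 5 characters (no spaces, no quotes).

Token 1: literal('Y'). Output: "Y"
Token 2: literal('Y'). Output: "YY"
Token 3: backref(off=2, len=5). Buffer before: "YY" (len 2)
  byte 1: read out[0]='Y', append. Buffer now: "YYY"
  byte 2: read out[1]='Y', append. Buffer now: "YYYY"
  byte 3: read out[2]='Y', append. Buffer now: "YYYYY"
  byte 4: read out[3]='Y', append. Buffer now: "YYYYYY"
  byte 5: read out[4]='Y', append. Buffer now: "YYYYYYY"

Answer: YYYYY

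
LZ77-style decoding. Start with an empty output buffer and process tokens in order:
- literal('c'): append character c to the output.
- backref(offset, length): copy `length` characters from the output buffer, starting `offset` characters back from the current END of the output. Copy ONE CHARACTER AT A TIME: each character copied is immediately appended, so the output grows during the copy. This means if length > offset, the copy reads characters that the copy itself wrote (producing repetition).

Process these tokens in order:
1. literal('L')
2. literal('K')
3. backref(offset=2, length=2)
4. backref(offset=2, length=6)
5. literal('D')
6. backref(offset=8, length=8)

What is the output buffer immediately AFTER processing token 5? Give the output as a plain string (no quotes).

Answer: LKLKLKLKLKD

Derivation:
Token 1: literal('L'). Output: "L"
Token 2: literal('K'). Output: "LK"
Token 3: backref(off=2, len=2). Copied 'LK' from pos 0. Output: "LKLK"
Token 4: backref(off=2, len=6) (overlapping!). Copied 'LKLKLK' from pos 2. Output: "LKLKLKLKLK"
Token 5: literal('D'). Output: "LKLKLKLKLKD"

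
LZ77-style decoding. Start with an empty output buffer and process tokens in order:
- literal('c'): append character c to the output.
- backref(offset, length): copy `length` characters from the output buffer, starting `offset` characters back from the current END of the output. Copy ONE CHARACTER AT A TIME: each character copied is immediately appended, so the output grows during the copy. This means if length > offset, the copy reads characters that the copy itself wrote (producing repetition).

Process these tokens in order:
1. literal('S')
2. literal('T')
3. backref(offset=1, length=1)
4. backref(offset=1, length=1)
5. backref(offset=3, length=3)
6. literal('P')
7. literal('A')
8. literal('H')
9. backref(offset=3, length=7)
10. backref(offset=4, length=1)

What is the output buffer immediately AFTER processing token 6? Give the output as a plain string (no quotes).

Token 1: literal('S'). Output: "S"
Token 2: literal('T'). Output: "ST"
Token 3: backref(off=1, len=1). Copied 'T' from pos 1. Output: "STT"
Token 4: backref(off=1, len=1). Copied 'T' from pos 2. Output: "STTT"
Token 5: backref(off=3, len=3). Copied 'TTT' from pos 1. Output: "STTTTTT"
Token 6: literal('P'). Output: "STTTTTTP"

Answer: STTTTTTP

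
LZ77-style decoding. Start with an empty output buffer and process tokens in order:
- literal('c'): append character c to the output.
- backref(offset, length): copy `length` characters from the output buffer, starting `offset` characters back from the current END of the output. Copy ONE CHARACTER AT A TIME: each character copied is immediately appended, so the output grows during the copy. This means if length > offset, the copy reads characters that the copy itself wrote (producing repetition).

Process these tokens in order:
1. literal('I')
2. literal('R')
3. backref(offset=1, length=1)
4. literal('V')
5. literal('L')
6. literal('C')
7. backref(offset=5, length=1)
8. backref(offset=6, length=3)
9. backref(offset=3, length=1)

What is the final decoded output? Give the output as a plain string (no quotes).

Answer: IRRVLCRRRVR

Derivation:
Token 1: literal('I'). Output: "I"
Token 2: literal('R'). Output: "IR"
Token 3: backref(off=1, len=1). Copied 'R' from pos 1. Output: "IRR"
Token 4: literal('V'). Output: "IRRV"
Token 5: literal('L'). Output: "IRRVL"
Token 6: literal('C'). Output: "IRRVLC"
Token 7: backref(off=5, len=1). Copied 'R' from pos 1. Output: "IRRVLCR"
Token 8: backref(off=6, len=3). Copied 'RRV' from pos 1. Output: "IRRVLCRRRV"
Token 9: backref(off=3, len=1). Copied 'R' from pos 7. Output: "IRRVLCRRRVR"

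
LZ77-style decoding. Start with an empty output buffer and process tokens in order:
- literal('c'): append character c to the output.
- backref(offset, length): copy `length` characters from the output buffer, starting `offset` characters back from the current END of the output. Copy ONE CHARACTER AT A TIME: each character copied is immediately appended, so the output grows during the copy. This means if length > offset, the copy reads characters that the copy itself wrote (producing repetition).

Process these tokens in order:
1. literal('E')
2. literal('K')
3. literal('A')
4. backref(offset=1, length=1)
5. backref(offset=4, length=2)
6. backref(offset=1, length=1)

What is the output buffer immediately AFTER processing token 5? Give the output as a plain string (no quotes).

Token 1: literal('E'). Output: "E"
Token 2: literal('K'). Output: "EK"
Token 3: literal('A'). Output: "EKA"
Token 4: backref(off=1, len=1). Copied 'A' from pos 2. Output: "EKAA"
Token 5: backref(off=4, len=2). Copied 'EK' from pos 0. Output: "EKAAEK"

Answer: EKAAEK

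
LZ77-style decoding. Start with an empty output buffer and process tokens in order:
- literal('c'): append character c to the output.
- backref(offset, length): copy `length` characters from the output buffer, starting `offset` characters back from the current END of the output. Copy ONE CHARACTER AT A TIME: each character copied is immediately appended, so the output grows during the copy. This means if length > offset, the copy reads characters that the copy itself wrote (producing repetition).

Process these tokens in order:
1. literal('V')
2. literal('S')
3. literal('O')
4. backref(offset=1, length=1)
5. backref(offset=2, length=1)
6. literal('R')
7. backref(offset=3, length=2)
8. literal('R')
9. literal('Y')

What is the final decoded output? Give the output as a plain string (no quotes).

Token 1: literal('V'). Output: "V"
Token 2: literal('S'). Output: "VS"
Token 3: literal('O'). Output: "VSO"
Token 4: backref(off=1, len=1). Copied 'O' from pos 2. Output: "VSOO"
Token 5: backref(off=2, len=1). Copied 'O' from pos 2. Output: "VSOOO"
Token 6: literal('R'). Output: "VSOOOR"
Token 7: backref(off=3, len=2). Copied 'OO' from pos 3. Output: "VSOOOROO"
Token 8: literal('R'). Output: "VSOOOROOR"
Token 9: literal('Y'). Output: "VSOOOROORY"

Answer: VSOOOROORY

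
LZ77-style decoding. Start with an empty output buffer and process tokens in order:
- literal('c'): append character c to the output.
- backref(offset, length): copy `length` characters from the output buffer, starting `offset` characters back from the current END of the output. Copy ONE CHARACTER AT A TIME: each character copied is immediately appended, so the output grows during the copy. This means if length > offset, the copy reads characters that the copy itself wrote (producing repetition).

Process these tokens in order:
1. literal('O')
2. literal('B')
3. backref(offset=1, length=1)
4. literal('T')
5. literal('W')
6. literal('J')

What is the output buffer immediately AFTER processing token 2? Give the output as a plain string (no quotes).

Answer: OB

Derivation:
Token 1: literal('O'). Output: "O"
Token 2: literal('B'). Output: "OB"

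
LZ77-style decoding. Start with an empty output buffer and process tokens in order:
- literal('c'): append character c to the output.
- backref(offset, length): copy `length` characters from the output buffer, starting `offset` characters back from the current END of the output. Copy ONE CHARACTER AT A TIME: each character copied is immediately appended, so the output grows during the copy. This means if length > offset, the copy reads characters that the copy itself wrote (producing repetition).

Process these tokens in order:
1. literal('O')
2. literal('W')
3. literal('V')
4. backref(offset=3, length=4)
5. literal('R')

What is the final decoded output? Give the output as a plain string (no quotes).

Token 1: literal('O'). Output: "O"
Token 2: literal('W'). Output: "OW"
Token 3: literal('V'). Output: "OWV"
Token 4: backref(off=3, len=4) (overlapping!). Copied 'OWVO' from pos 0. Output: "OWVOWVO"
Token 5: literal('R'). Output: "OWVOWVOR"

Answer: OWVOWVOR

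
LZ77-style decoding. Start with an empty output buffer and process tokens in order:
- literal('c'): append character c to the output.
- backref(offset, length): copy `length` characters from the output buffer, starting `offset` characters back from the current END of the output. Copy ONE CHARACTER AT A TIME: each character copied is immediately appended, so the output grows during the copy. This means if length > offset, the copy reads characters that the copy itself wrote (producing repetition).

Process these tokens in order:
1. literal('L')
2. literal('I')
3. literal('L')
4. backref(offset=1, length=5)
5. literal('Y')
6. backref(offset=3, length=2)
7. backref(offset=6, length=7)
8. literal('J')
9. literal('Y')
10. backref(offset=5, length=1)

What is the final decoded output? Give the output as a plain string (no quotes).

Answer: LILLLLLLYLLLLLYLLLJYL

Derivation:
Token 1: literal('L'). Output: "L"
Token 2: literal('I'). Output: "LI"
Token 3: literal('L'). Output: "LIL"
Token 4: backref(off=1, len=5) (overlapping!). Copied 'LLLLL' from pos 2. Output: "LILLLLLL"
Token 5: literal('Y'). Output: "LILLLLLLY"
Token 6: backref(off=3, len=2). Copied 'LL' from pos 6. Output: "LILLLLLLYLL"
Token 7: backref(off=6, len=7) (overlapping!). Copied 'LLLYLLL' from pos 5. Output: "LILLLLLLYLLLLLYLLL"
Token 8: literal('J'). Output: "LILLLLLLYLLLLLYLLLJ"
Token 9: literal('Y'). Output: "LILLLLLLYLLLLLYLLLJY"
Token 10: backref(off=5, len=1). Copied 'L' from pos 15. Output: "LILLLLLLYLLLLLYLLLJYL"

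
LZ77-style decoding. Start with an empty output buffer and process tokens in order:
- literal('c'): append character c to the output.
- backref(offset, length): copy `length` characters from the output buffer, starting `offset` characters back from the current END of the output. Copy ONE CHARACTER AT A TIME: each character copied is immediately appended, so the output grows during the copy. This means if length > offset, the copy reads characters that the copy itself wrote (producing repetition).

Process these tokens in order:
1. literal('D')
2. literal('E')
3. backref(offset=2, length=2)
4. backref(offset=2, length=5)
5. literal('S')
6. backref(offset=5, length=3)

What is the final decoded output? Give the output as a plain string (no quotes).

Token 1: literal('D'). Output: "D"
Token 2: literal('E'). Output: "DE"
Token 3: backref(off=2, len=2). Copied 'DE' from pos 0. Output: "DEDE"
Token 4: backref(off=2, len=5) (overlapping!). Copied 'DEDED' from pos 2. Output: "DEDEDEDED"
Token 5: literal('S'). Output: "DEDEDEDEDS"
Token 6: backref(off=5, len=3). Copied 'EDE' from pos 5. Output: "DEDEDEDEDSEDE"

Answer: DEDEDEDEDSEDE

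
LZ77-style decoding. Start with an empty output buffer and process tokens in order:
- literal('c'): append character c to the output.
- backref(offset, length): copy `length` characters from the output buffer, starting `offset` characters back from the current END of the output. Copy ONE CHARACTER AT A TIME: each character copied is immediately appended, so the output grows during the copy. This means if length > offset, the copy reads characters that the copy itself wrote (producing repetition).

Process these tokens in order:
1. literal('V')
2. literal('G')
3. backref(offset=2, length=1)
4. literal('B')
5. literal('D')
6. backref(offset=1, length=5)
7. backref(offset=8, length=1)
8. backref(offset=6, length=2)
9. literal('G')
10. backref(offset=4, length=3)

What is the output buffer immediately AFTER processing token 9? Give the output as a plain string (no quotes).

Answer: VGVBDDDDDDVDDG

Derivation:
Token 1: literal('V'). Output: "V"
Token 2: literal('G'). Output: "VG"
Token 3: backref(off=2, len=1). Copied 'V' from pos 0. Output: "VGV"
Token 4: literal('B'). Output: "VGVB"
Token 5: literal('D'). Output: "VGVBD"
Token 6: backref(off=1, len=5) (overlapping!). Copied 'DDDDD' from pos 4. Output: "VGVBDDDDDD"
Token 7: backref(off=8, len=1). Copied 'V' from pos 2. Output: "VGVBDDDDDDV"
Token 8: backref(off=6, len=2). Copied 'DD' from pos 5. Output: "VGVBDDDDDDVDD"
Token 9: literal('G'). Output: "VGVBDDDDDDVDDG"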